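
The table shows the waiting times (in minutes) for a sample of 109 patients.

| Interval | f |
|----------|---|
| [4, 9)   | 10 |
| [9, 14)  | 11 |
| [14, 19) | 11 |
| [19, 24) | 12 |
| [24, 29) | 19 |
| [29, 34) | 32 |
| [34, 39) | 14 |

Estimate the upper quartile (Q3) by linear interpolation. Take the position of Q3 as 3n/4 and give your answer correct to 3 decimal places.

Cumulative frequencies: 10, 21, 32, 44, 63, 95, 109
n = 109; position = 3n/4 = 81.75.
This falls in the class [29, 34): L = 29, F = 63, f = 32, h = 5.
Upper quartile ≈ 29 + ((81.75 − 63) / 32) × 5 = 31.9297

31.930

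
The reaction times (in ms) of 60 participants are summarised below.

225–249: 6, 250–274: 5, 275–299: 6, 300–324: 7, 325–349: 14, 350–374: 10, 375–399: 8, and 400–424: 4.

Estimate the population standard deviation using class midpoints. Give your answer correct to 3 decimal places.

Midpoints: 237, 262, 287, 312, 337, 362, 387, 412
n = 60, Σfm = 19720, mean = 328.6667
Σfm² = 6633390
Σf(m − x̄)² = Σfm² − (Σfm)²/n = 6633390 − 19720²/60 = 152083.3333
Population variance = 152083.3333 / 60 = 2534.7222
Standard deviation = √2534.7222 = 50.3460

50.346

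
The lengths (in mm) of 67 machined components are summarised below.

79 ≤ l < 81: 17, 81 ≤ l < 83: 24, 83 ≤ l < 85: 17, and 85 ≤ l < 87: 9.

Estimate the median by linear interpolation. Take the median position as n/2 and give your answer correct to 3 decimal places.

82.375

Cumulative frequencies: 17, 41, 58, 67
n = 67; position = n/2 = 33.5.
This falls in the class 81 ≤ l < 83: L = 81, F = 17, f = 24, h = 2.
Median ≈ 81 + ((33.5 − 17) / 24) × 2 = 82.3750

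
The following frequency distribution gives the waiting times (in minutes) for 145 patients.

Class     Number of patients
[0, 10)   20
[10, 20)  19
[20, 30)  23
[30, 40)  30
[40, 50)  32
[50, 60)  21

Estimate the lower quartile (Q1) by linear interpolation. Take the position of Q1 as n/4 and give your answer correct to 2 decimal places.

18.55

Cumulative frequencies: 20, 39, 62, 92, 124, 145
n = 145; position = n/4 = 36.25.
This falls in the class [10, 20): L = 10, F = 20, f = 19, h = 10.
Lower quartile ≈ 10 + ((36.25 − 20) / 19) × 10 = 18.5526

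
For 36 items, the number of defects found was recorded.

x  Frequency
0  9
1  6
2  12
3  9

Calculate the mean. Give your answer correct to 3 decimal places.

Values: 0, 1, 2, 3
Σfx = 9×0 + 6×1 + 12×2 + 9×3 = 57
n = Σf = 36
Mean = 57 / 36 = 1.5833

1.583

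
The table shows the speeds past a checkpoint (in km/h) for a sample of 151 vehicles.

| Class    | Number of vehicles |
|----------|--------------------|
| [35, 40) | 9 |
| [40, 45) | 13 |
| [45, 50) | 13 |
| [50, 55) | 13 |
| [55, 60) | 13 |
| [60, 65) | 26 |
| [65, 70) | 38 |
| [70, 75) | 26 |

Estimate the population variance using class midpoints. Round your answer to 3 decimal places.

Midpoints: 37.5, 42.5, 47.5, 52.5, 57.5, 62.5, 67.5, 72.5
n = 151, Σfm = 9012.5, mean = 59.6854
Σfm² = 555643.75
Σf(m − x̄)² = Σfm² − (Σfm)²/n = 555643.75 − 9012.5²/151 = 17728.8079
Population variance = 17728.8079 / 151 = 117.4093

117.409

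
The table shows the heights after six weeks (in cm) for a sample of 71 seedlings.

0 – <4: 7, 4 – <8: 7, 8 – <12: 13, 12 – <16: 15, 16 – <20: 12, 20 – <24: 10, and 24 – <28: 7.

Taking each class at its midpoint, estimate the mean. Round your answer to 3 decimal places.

Midpoints: 2, 6, 10, 14, 18, 22, 26
Σfm = 7×2 + 7×6 + 13×10 + 15×14 + 12×18 + 10×22 + 7×26 = 1014
n = Σf = 71
Mean = 1014 / 71 = 14.2817

14.282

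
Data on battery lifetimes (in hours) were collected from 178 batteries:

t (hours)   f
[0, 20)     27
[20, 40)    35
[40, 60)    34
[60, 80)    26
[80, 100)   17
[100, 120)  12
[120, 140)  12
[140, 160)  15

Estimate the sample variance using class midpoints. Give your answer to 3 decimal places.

1846.455

Midpoints: 10, 30, 50, 70, 90, 110, 130, 150
n = 178, Σfm = 11500, mean = 64.6067
Σfm² = 1069800
Σf(m − x̄)² = Σfm² − (Σfm)²/n = 1069800 − 11500²/178 = 326822.4719
Sample variance = 326822.4719 / 177 = 1846.4546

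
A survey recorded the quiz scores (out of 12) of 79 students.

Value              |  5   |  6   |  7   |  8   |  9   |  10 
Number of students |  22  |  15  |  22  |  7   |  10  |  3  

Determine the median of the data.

Cumulative frequencies: 22, 37, 59, 66, 76, 79
n = 79, so the median is the value in position (n+1)/2 = 40.
Position 40 falls at value 7.

7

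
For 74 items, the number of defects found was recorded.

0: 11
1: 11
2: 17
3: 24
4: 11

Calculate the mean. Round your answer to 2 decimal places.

2.18

Values: 0, 1, 2, 3, 4
Σfx = 11×0 + 11×1 + 17×2 + 24×3 + 11×4 = 161
n = Σf = 74
Mean = 161 / 74 = 2.1757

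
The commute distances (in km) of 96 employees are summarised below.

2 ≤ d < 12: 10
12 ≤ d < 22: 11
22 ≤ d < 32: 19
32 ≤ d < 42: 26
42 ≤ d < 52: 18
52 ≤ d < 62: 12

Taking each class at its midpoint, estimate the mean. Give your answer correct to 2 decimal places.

33.98

Midpoints: 7, 17, 27, 37, 47, 57
Σfm = 10×7 + 11×17 + 19×27 + 26×37 + 18×47 + 12×57 = 3262
n = Σf = 96
Mean = 3262 / 96 = 33.9792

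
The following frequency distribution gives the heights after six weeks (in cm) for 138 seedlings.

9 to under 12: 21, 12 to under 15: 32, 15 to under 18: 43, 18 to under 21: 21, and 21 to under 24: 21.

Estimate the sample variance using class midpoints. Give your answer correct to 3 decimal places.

14.461

Midpoints: 10.5, 13.5, 16.5, 19.5, 22.5
n = 138, Σfm = 2244, mean = 16.2609
Σfm² = 38470.5
Σf(m − x̄)² = Σfm² − (Σfm)²/n = 38470.5 − 2244²/138 = 1981.1087
Sample variance = 1981.1087 / 137 = 14.4606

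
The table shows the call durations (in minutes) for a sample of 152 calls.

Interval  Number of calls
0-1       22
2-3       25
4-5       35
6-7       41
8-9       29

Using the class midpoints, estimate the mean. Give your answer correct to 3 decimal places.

4.895

Midpoints: 0.5, 2.5, 4.5, 6.5, 8.5
Σfm = 22×0.5 + 25×2.5 + 35×4.5 + 41×6.5 + 29×8.5 = 744
n = Σf = 152
Mean = 744 / 152 = 4.8947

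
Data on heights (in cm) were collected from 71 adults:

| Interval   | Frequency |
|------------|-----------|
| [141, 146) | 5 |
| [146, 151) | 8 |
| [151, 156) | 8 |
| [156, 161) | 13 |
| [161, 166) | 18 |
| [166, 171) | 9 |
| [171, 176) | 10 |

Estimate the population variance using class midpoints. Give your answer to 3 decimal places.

77.018

Midpoints: 143.5, 148.5, 153.5, 158.5, 163.5, 168.5, 173.5
n = 71, Σfm = 11388.5, mean = 160.4014
Σfm² = 1832199.75
Σf(m − x̄)² = Σfm² − (Σfm)²/n = 1832199.75 − 11388.5²/71 = 5468.3099
Population variance = 5468.3099 / 71 = 77.0184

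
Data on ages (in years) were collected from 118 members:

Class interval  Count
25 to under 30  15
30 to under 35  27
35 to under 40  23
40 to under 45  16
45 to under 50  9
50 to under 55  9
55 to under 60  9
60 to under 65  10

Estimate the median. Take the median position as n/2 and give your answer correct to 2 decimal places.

Cumulative frequencies: 15, 42, 65, 81, 90, 99, 108, 118
n = 118; position = n/2 = 59.
This falls in the class 35 to under 40: L = 35, F = 42, f = 23, h = 5.
Median ≈ 35 + ((59 − 42) / 23) × 5 = 38.6957

38.70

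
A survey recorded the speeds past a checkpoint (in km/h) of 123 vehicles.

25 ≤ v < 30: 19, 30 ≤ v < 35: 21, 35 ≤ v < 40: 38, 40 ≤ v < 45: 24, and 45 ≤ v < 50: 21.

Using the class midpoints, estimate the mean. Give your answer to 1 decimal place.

Midpoints: 27.5, 32.5, 37.5, 42.5, 47.5
Σfm = 19×27.5 + 21×32.5 + 38×37.5 + 24×42.5 + 21×47.5 = 4647.5
n = Σf = 123
Mean = 4647.5 / 123 = 37.7846

37.8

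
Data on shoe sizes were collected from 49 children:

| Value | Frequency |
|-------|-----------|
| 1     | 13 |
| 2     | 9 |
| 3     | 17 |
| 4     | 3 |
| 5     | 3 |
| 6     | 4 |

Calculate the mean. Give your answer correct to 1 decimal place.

Values: 1, 2, 3, 4, 5, 6
Σfx = 13×1 + 9×2 + 17×3 + 3×4 + 3×5 + 4×6 = 133
n = Σf = 49
Mean = 133 / 49 = 2.7143

2.7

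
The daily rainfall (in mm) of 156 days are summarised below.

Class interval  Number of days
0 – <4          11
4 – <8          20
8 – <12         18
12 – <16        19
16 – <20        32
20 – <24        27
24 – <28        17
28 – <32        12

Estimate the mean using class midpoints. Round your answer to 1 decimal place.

Midpoints: 2, 6, 10, 14, 18, 22, 26, 30
Σfm = 11×2 + 20×6 + 18×10 + 19×14 + 32×18 + 27×22 + 17×26 + 12×30 = 2560
n = Σf = 156
Mean = 2560 / 156 = 16.4103

16.4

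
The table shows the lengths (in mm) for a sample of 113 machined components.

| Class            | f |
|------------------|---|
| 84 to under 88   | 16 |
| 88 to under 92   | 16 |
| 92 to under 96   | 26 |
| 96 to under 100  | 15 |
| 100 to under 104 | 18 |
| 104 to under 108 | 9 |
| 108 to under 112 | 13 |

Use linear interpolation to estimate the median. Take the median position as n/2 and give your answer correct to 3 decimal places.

Cumulative frequencies: 16, 32, 58, 73, 91, 100, 113
n = 113; position = n/2 = 56.5.
This falls in the class 92 to under 96: L = 92, F = 32, f = 26, h = 4.
Median ≈ 92 + ((56.5 − 32) / 26) × 4 = 95.7692

95.769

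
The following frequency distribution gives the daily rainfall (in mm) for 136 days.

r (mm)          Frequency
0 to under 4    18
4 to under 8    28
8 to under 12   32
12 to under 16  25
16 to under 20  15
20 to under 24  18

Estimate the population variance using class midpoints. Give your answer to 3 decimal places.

Midpoints: 2, 6, 10, 14, 18, 22
n = 136, Σfm = 1540, mean = 11.3235
Σfm² = 22752
Σf(m − x̄)² = Σfm² − (Σfm)²/n = 22752 − 1540²/136 = 5313.7647
Population variance = 5313.7647 / 136 = 39.0718

39.072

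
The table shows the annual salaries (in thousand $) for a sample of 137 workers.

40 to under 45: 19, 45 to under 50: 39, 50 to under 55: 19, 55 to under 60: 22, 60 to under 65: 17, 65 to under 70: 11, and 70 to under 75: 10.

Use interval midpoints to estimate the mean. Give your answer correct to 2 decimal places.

54.40

Midpoints: 42.5, 47.5, 52.5, 57.5, 62.5, 67.5, 72.5
Σfm = 19×42.5 + 39×47.5 + 19×52.5 + 22×57.5 + 17×62.5 + 11×67.5 + 10×72.5 = 7452.5
n = Σf = 137
Mean = 7452.5 / 137 = 54.3978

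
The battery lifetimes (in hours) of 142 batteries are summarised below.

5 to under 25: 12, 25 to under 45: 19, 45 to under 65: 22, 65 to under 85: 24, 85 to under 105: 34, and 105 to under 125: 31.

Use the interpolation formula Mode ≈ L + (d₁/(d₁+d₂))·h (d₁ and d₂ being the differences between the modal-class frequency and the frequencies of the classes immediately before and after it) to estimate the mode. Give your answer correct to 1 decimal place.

Modal class: 85 to under 105 (highest frequency 34).
d₁ = 34 − 24 = 10, d₂ = 34 − 31 = 3
Mode ≈ 85 + (10/(10+3)) × 20 = 85 + 15.3846 = 100.3846

100.4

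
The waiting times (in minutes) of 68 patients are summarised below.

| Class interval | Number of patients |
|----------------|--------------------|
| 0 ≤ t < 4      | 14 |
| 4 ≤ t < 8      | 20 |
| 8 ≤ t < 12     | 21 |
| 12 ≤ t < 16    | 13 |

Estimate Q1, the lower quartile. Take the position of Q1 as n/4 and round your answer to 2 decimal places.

4.60

Cumulative frequencies: 14, 34, 55, 68
n = 68; position = n/4 = 17.
This falls in the class 4 ≤ t < 8: L = 4, F = 14, f = 20, h = 4.
Lower quartile ≈ 4 + ((17 − 14) / 20) × 4 = 4.6000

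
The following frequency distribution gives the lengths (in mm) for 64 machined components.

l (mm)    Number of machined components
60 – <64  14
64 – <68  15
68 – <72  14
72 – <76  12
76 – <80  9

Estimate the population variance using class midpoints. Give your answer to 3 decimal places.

29.090

Midpoints: 62, 66, 70, 74, 78
n = 64, Σfm = 4428, mean = 69.1875
Σfm² = 308224
Σf(m − x̄)² = Σfm² − (Σfm)²/n = 308224 − 4428²/64 = 1861.7500
Population variance = 1861.7500 / 64 = 29.0898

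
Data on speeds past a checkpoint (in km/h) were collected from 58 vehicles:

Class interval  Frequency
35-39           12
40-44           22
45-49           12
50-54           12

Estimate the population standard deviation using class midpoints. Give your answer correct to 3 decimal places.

Midpoints: 37, 42, 47, 52
n = 58, Σfm = 2556, mean = 44.0690
Σfm² = 114192
Σf(m − x̄)² = Σfm² − (Σfm)²/n = 114192 − 2556²/58 = 1551.7241
Population variance = 1551.7241 / 58 = 26.7539
Standard deviation = √26.7539 = 5.1724

5.172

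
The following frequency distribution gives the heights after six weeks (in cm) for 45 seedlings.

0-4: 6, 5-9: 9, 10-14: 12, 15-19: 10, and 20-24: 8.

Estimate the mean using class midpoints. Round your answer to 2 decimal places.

Midpoints: 2, 7, 12, 17, 22
Σfm = 6×2 + 9×7 + 12×12 + 10×17 + 8×22 = 565
n = Σf = 45
Mean = 565 / 45 = 12.5556

12.56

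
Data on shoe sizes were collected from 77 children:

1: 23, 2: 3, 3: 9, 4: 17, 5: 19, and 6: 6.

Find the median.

4

Cumulative frequencies: 23, 26, 35, 52, 71, 77
n = 77, so the median is the value in position (n+1)/2 = 39.
Position 39 falls at value 4.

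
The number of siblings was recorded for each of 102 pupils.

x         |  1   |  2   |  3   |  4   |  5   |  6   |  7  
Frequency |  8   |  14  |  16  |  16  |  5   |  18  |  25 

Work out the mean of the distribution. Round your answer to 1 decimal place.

4.5

Values: 1, 2, 3, 4, 5, 6, 7
Σfx = 8×1 + 14×2 + 16×3 + 16×4 + 5×5 + 18×6 + 25×7 = 456
n = Σf = 102
Mean = 456 / 102 = 4.4706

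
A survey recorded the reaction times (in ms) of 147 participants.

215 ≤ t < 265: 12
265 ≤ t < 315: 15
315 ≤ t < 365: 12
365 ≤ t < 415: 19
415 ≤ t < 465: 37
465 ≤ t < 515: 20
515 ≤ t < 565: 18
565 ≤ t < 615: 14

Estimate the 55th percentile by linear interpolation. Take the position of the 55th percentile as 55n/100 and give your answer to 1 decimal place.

445.9

Cumulative frequencies: 12, 27, 39, 58, 95, 115, 133, 147
n = 147; position = 55n/100 = 80.85.
This falls in the class 415 ≤ t < 465: L = 415, F = 58, f = 37, h = 50.
55th percentile ≈ 415 + ((80.85 − 58) / 37) × 50 = 445.8784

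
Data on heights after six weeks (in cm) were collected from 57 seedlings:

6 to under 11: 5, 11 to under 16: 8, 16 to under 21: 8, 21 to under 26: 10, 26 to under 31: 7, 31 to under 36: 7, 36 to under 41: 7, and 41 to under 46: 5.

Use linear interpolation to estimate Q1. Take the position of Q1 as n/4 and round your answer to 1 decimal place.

Cumulative frequencies: 5, 13, 21, 31, 38, 45, 52, 57
n = 57; position = n/4 = 14.25.
This falls in the class 16 to under 21: L = 16, F = 13, f = 8, h = 5.
Lower quartile ≈ 16 + ((14.25 − 13) / 8) × 5 = 16.7812

16.8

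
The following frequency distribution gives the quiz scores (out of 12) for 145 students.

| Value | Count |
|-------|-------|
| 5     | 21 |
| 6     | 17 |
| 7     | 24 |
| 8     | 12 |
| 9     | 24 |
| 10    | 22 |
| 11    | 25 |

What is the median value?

8

Cumulative frequencies: 21, 38, 62, 74, 98, 120, 145
n = 145, so the median is the value in position (n+1)/2 = 73.
Position 73 falls at value 8.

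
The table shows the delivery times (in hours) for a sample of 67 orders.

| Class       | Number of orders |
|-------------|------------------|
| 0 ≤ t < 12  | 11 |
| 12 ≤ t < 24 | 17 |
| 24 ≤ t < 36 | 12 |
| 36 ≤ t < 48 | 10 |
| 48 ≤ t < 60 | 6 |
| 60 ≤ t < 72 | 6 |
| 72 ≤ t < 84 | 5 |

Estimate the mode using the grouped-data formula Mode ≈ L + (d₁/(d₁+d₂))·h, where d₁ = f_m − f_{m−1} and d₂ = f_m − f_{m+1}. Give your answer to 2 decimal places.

Modal class: 12 ≤ t < 24 (highest frequency 17).
d₁ = 17 − 11 = 6, d₂ = 17 − 12 = 5
Mode ≈ 12 + (6/(6+5)) × 12 = 12 + 6.5455 = 18.5455

18.55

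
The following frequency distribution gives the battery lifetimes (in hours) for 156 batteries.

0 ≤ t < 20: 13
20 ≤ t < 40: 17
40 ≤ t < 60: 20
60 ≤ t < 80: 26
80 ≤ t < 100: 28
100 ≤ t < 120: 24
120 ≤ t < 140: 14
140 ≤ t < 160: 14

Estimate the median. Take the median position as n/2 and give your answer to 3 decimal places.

81.429

Cumulative frequencies: 13, 30, 50, 76, 104, 128, 142, 156
n = 156; position = n/2 = 78.
This falls in the class 80 ≤ t < 100: L = 80, F = 76, f = 28, h = 20.
Median ≈ 80 + ((78 − 76) / 28) × 20 = 81.4286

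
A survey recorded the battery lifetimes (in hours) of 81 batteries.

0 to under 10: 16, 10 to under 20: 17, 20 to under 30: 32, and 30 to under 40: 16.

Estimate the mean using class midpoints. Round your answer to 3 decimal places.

20.926

Midpoints: 5, 15, 25, 35
Σfm = 16×5 + 17×15 + 32×25 + 16×35 = 1695
n = Σf = 81
Mean = 1695 / 81 = 20.9259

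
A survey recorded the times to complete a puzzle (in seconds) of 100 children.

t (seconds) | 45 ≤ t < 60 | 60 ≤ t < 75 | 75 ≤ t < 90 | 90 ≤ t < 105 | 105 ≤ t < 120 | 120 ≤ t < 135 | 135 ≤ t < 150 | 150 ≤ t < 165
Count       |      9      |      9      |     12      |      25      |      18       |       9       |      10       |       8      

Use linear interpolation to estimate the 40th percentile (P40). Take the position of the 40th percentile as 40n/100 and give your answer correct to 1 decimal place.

Cumulative frequencies: 9, 18, 30, 55, 73, 82, 92, 100
n = 100; position = 40n/100 = 40.
This falls in the class 90 ≤ t < 105: L = 90, F = 30, f = 25, h = 15.
40th percentile ≈ 90 + ((40 − 30) / 25) × 15 = 96.0000

96.0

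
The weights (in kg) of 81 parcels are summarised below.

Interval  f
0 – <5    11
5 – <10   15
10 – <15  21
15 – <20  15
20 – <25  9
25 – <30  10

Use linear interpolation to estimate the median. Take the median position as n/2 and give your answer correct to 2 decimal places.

13.45

Cumulative frequencies: 11, 26, 47, 62, 71, 81
n = 81; position = n/2 = 40.5.
This falls in the class 10 – <15: L = 10, F = 26, f = 21, h = 5.
Median ≈ 10 + ((40.5 − 26) / 21) × 5 = 13.4524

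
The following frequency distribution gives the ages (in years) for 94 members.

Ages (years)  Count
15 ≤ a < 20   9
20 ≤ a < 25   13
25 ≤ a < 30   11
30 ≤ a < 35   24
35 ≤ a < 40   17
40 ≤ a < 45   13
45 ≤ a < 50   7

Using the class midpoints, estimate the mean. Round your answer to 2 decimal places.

Midpoints: 17.5, 22.5, 27.5, 32.5, 37.5, 42.5, 47.5
Σfm = 9×17.5 + 13×22.5 + 11×27.5 + 24×32.5 + 17×37.5 + 13×42.5 + 7×47.5 = 3055
n = Σf = 94
Mean = 3055 / 94 = 32.5000

32.50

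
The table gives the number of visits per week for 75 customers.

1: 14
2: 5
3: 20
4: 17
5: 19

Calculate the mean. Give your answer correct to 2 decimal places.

Values: 1, 2, 3, 4, 5
Σfx = 14×1 + 5×2 + 20×3 + 17×4 + 19×5 = 247
n = Σf = 75
Mean = 247 / 75 = 3.2933

3.29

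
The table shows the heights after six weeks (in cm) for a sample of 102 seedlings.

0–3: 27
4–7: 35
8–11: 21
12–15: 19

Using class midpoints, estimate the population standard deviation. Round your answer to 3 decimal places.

Midpoints: 1.5, 5.5, 9.5, 13.5
n = 102, Σfm = 689, mean = 6.7549
Σfm² = 6477.5
Σf(m − x̄)² = Σfm² − (Σfm)²/n = 6477.5 − 689²/102 = 1823.3725
Population variance = 1823.3725 / 102 = 17.8762
Standard deviation = √17.8762 = 4.2280

4.228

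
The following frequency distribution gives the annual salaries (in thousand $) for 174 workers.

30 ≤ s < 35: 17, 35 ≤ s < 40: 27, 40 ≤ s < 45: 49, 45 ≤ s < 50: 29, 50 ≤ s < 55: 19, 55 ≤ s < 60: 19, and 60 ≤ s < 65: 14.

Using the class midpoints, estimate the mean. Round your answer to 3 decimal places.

Midpoints: 32.5, 37.5, 42.5, 47.5, 52.5, 57.5, 62.5
Σfm = 17×32.5 + 27×37.5 + 49×42.5 + 29×47.5 + 19×52.5 + 19×57.5 + 14×62.5 = 7990
n = Σf = 174
Mean = 7990 / 174 = 45.9195

45.920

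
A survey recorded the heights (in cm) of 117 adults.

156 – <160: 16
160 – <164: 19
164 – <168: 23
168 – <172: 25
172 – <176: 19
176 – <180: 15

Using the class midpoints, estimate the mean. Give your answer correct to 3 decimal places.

Midpoints: 158, 162, 166, 170, 174, 178
Σfm = 16×158 + 19×162 + 23×166 + 25×170 + 19×174 + 15×178 = 19650
n = Σf = 117
Mean = 19650 / 117 = 167.9487

167.949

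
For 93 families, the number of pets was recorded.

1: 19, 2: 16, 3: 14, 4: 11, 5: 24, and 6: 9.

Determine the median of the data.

Cumulative frequencies: 19, 35, 49, 60, 84, 93
n = 93, so the median is the value in position (n+1)/2 = 47.
Position 47 falls at value 3.

3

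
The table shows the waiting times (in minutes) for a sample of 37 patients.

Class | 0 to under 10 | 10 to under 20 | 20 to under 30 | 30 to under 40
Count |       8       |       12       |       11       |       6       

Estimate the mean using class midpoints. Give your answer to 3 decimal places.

19.054

Midpoints: 5, 15, 25, 35
Σfm = 8×5 + 12×15 + 11×25 + 6×35 = 705
n = Σf = 37
Mean = 705 / 37 = 19.0541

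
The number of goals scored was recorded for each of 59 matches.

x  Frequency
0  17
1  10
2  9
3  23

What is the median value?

2

Cumulative frequencies: 17, 27, 36, 59
n = 59, so the median is the value in position (n+1)/2 = 30.
Position 30 falls at value 2.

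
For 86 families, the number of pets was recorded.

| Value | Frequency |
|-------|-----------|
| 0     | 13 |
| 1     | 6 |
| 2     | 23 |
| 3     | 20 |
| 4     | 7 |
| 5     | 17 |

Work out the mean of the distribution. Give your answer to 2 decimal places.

2.62

Values: 0, 1, 2, 3, 4, 5
Σfx = 13×0 + 6×1 + 23×2 + 20×3 + 7×4 + 17×5 = 225
n = Σf = 86
Mean = 225 / 86 = 2.6163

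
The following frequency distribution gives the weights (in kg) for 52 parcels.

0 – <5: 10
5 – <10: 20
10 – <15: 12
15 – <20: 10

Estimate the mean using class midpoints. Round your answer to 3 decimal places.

9.615

Midpoints: 2.5, 7.5, 12.5, 17.5
Σfm = 10×2.5 + 20×7.5 + 12×12.5 + 10×17.5 = 500
n = Σf = 52
Mean = 500 / 52 = 9.6154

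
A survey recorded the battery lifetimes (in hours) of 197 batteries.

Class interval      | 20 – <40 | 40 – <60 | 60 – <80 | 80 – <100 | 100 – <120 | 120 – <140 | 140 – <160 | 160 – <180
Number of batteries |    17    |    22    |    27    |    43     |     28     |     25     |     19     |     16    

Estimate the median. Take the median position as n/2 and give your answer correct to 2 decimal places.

95.12

Cumulative frequencies: 17, 39, 66, 109, 137, 162, 181, 197
n = 197; position = n/2 = 98.5.
This falls in the class 80 – <100: L = 80, F = 66, f = 43, h = 20.
Median ≈ 80 + ((98.5 − 66) / 43) × 20 = 95.1163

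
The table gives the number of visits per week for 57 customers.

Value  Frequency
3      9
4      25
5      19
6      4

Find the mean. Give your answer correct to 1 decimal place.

4.3

Values: 3, 4, 5, 6
Σfx = 9×3 + 25×4 + 19×5 + 4×6 = 246
n = Σf = 57
Mean = 246 / 57 = 4.3158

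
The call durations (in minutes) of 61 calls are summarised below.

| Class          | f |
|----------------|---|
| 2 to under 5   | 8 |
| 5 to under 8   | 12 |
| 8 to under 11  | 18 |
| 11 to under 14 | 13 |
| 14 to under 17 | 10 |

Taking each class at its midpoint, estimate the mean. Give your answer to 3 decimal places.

9.746

Midpoints: 3.5, 6.5, 9.5, 12.5, 15.5
Σfm = 8×3.5 + 12×6.5 + 18×9.5 + 13×12.5 + 10×15.5 = 594.5
n = Σf = 61
Mean = 594.5 / 61 = 9.7459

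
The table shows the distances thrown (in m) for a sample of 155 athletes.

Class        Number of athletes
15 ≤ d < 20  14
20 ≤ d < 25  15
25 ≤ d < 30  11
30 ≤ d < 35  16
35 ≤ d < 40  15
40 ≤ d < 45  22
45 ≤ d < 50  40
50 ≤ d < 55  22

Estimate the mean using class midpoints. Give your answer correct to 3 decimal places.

38.435

Midpoints: 17.5, 22.5, 27.5, 32.5, 37.5, 42.5, 47.5, 52.5
Σfm = 14×17.5 + 15×22.5 + 11×27.5 + 16×32.5 + 15×37.5 + 22×42.5 + 40×47.5 + 22×52.5 = 5957.5
n = Σf = 155
Mean = 5957.5 / 155 = 38.4355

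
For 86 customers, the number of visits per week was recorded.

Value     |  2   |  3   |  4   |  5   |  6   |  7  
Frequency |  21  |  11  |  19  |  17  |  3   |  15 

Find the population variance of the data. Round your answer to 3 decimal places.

2.981

Values: 2, 3, 4, 5, 6, 7
n = 86, Σfx = 359, mean = 4.1744
Σfx² = 1755
Σf(x − x̄)² = Σfx² − (Σfx)²/n = 1755 − 359²/86 = 256.3837
Population variance = 256.3837 / 86 = 2.9812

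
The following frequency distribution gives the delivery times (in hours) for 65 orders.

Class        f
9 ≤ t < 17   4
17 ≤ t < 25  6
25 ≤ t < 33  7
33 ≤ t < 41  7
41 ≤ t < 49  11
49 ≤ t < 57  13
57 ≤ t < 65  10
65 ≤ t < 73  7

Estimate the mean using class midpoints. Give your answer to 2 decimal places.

44.88

Midpoints: 13, 21, 29, 37, 45, 53, 61, 69
Σfm = 4×13 + 6×21 + 7×29 + 7×37 + 11×45 + 13×53 + 10×61 + 7×69 = 2917
n = Σf = 65
Mean = 2917 / 65 = 44.8769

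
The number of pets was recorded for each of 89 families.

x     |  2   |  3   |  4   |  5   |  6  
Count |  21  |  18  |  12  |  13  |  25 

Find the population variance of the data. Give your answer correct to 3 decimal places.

2.415

Values: 2, 3, 4, 5, 6
n = 89, Σfx = 359, mean = 4.0337
Σfx² = 1663
Σf(x − x̄)² = Σfx² − (Σfx)²/n = 1663 − 359²/89 = 214.8989
Population variance = 214.8989 / 89 = 2.4146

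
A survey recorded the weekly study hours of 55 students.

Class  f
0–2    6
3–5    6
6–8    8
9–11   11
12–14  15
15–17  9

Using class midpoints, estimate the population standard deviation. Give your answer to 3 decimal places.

Midpoints: 1, 4, 7, 10, 13, 16
n = 55, Σfm = 535, mean = 9.7273
Σfm² = 6433
Σf(m − x̄)² = Σfm² − (Σfm)²/n = 6433 − 535²/55 = 1228.9091
Population variance = 1228.9091 / 55 = 22.3438
Standard deviation = √22.3438 = 4.7269

4.727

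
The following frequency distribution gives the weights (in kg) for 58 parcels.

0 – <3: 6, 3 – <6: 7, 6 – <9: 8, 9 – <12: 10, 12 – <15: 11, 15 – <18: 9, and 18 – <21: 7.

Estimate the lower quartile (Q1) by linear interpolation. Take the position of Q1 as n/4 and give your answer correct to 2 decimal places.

Cumulative frequencies: 6, 13, 21, 31, 42, 51, 58
n = 58; position = n/4 = 14.5.
This falls in the class 6 – <9: L = 6, F = 13, f = 8, h = 3.
Lower quartile ≈ 6 + ((14.5 − 13) / 8) × 3 = 6.5625

6.56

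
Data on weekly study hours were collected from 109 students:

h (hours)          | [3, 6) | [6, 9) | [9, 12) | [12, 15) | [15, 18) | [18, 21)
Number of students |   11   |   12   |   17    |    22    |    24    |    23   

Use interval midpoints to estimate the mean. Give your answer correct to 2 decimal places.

Midpoints: 4.5, 7.5, 10.5, 13.5, 16.5, 19.5
Σfm = 11×4.5 + 12×7.5 + 17×10.5 + 22×13.5 + 24×16.5 + 23×19.5 = 1459.5
n = Σf = 109
Mean = 1459.5 / 109 = 13.3899

13.39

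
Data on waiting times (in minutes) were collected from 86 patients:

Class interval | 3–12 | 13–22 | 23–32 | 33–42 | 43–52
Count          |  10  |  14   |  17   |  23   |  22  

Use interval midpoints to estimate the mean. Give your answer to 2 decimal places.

31.34

Midpoints: 7.5, 17.5, 27.5, 37.5, 47.5
Σfm = 10×7.5 + 14×17.5 + 17×27.5 + 23×37.5 + 22×47.5 = 2695
n = Σf = 86
Mean = 2695 / 86 = 31.3372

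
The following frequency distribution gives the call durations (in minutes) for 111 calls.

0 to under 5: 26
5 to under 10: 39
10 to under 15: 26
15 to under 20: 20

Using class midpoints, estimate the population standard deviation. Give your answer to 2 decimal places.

Midpoints: 2.5, 7.5, 12.5, 17.5
n = 111, Σfm = 1032.5, mean = 9.3018
Σfm² = 12543.75
Σf(m − x̄)² = Σfm² − (Σfm)²/n = 12543.75 − 1032.5²/111 = 2939.6396
Population variance = 2939.6396 / 111 = 26.4832
Standard deviation = √26.4832 = 5.1462

5.15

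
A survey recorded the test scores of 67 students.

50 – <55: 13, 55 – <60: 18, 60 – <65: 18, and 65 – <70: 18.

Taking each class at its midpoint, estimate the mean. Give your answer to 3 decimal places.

60.560

Midpoints: 52.5, 57.5, 62.5, 67.5
Σfm = 13×52.5 + 18×57.5 + 18×62.5 + 18×67.5 = 4057.5
n = Σf = 67
Mean = 4057.5 / 67 = 60.5597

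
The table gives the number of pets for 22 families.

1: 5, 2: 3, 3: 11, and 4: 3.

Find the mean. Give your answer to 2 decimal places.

2.55

Values: 1, 2, 3, 4
Σfx = 5×1 + 3×2 + 11×3 + 3×4 = 56
n = Σf = 22
Mean = 56 / 22 = 2.5455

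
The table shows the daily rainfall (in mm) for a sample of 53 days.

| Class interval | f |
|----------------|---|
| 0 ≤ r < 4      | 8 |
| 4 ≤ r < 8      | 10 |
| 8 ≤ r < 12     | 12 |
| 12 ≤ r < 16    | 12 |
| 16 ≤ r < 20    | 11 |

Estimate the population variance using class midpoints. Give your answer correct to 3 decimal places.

29.220

Midpoints: 2, 6, 10, 14, 18
n = 53, Σfm = 562, mean = 10.6038
Σfm² = 7508
Σf(m − x̄)² = Σfm² − (Σfm)²/n = 7508 − 562²/53 = 1548.6792
Population variance = 1548.6792 / 53 = 29.2204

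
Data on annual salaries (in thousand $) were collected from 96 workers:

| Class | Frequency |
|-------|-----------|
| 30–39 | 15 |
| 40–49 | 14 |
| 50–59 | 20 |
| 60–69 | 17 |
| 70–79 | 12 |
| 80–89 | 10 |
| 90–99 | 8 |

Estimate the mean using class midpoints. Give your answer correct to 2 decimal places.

60.65

Midpoints: 34.5, 44.5, 54.5, 64.5, 74.5, 84.5, 94.5
Σfm = 15×34.5 + 14×44.5 + 20×54.5 + 17×64.5 + 12×74.5 + 10×84.5 + 8×94.5 = 5822
n = Σf = 96
Mean = 5822 / 96 = 60.6458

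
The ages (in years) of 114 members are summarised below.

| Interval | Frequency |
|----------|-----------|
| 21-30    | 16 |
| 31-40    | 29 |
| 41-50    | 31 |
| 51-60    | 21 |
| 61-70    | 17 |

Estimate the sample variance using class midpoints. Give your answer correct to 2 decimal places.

Midpoints: 25.5, 35.5, 45.5, 55.5, 65.5
n = 114, Σfm = 5127, mean = 44.9737
Σfm² = 248748.5
Σf(m − x̄)² = Σfm² − (Σfm)²/n = 248748.5 − 5127²/114 = 18168.4211
Sample variance = 18168.4211 / 113 = 160.7825

160.78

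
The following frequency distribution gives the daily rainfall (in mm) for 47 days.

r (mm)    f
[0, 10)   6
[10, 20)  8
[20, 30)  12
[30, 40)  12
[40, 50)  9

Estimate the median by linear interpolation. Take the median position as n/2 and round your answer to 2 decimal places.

27.92

Cumulative frequencies: 6, 14, 26, 38, 47
n = 47; position = n/2 = 23.5.
This falls in the class [20, 30): L = 20, F = 14, f = 12, h = 10.
Median ≈ 20 + ((23.5 − 14) / 12) × 10 = 27.9167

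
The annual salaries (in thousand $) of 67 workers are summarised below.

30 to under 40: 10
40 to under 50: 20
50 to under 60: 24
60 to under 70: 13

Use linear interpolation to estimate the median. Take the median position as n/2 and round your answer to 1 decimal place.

51.5

Cumulative frequencies: 10, 30, 54, 67
n = 67; position = n/2 = 33.5.
This falls in the class 50 to under 60: L = 50, F = 30, f = 24, h = 10.
Median ≈ 50 + ((33.5 − 30) / 24) × 10 = 51.4583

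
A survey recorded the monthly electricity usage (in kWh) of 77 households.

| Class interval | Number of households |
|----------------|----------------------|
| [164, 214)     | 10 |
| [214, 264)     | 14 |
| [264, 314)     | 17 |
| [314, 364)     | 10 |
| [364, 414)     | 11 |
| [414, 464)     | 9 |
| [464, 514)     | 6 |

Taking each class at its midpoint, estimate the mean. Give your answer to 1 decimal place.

320.8

Midpoints: 189, 239, 289, 339, 389, 439, 489
Σfm = 10×189 + 14×239 + 17×289 + 10×339 + 11×389 + 9×439 + 6×489 = 24703
n = Σf = 77
Mean = 24703 / 77 = 320.8182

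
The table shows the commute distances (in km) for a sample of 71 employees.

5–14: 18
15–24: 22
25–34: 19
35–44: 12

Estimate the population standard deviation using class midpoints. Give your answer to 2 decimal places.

Midpoints: 9.5, 19.5, 29.5, 39.5
n = 71, Σfm = 1634.5, mean = 23.0211
Σfm² = 45247.75
Σf(m − x̄)² = Σfm² − (Σfm)²/n = 45247.75 − 1634.5²/71 = 7619.7183
Population variance = 7619.7183 / 71 = 107.3200
Standard deviation = √107.3200 = 10.3595

10.36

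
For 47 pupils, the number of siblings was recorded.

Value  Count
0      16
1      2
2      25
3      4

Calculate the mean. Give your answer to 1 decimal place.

1.4

Values: 0, 1, 2, 3
Σfx = 16×0 + 2×1 + 25×2 + 4×3 = 64
n = Σf = 47
Mean = 64 / 47 = 1.3617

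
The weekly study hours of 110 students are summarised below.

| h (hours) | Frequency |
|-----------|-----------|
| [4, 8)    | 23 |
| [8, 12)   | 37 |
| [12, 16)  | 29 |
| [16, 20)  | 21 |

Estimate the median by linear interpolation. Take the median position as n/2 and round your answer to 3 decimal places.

11.459

Cumulative frequencies: 23, 60, 89, 110
n = 110; position = n/2 = 55.
This falls in the class [8, 12): L = 8, F = 23, f = 37, h = 4.
Median ≈ 8 + ((55 − 23) / 37) × 4 = 11.4595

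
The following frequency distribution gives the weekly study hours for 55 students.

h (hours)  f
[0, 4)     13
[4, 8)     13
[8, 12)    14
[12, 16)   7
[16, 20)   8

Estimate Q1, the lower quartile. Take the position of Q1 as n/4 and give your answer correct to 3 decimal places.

Cumulative frequencies: 13, 26, 40, 47, 55
n = 55; position = n/4 = 13.75.
This falls in the class [4, 8): L = 4, F = 13, f = 13, h = 4.
Lower quartile ≈ 4 + ((13.75 − 13) / 13) × 4 = 4.2308

4.231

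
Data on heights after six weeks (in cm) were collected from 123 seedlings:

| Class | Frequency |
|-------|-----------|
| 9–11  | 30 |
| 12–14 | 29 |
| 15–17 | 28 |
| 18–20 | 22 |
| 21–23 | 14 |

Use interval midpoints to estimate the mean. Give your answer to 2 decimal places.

Midpoints: 10, 13, 16, 19, 22
Σfm = 30×10 + 29×13 + 28×16 + 22×19 + 14×22 = 1851
n = Σf = 123
Mean = 1851 / 123 = 15.0488

15.05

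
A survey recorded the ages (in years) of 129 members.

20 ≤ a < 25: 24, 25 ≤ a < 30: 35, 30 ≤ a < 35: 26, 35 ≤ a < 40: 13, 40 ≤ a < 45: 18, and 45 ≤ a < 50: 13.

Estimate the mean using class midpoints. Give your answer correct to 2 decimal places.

32.69

Midpoints: 22.5, 27.5, 32.5, 37.5, 42.5, 47.5
Σfm = 24×22.5 + 35×27.5 + 26×32.5 + 13×37.5 + 18×42.5 + 13×47.5 = 4217.5
n = Σf = 129
Mean = 4217.5 / 129 = 32.6938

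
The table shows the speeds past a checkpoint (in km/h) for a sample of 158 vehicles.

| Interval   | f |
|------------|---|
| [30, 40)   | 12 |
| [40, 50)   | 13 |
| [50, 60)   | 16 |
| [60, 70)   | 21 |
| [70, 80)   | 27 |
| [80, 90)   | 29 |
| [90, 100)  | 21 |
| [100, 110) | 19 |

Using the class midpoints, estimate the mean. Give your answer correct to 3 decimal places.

Midpoints: 35, 45, 55, 65, 75, 85, 95, 105
Σfm = 12×35 + 13×45 + 16×55 + 21×65 + 27×75 + 29×85 + 21×95 + 19×105 = 11730
n = Σf = 158
Mean = 11730 / 158 = 74.2405

74.241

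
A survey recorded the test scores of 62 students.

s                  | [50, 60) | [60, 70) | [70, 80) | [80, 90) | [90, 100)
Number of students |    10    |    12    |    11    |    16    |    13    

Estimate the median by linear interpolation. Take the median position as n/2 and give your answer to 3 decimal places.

78.182

Cumulative frequencies: 10, 22, 33, 49, 62
n = 62; position = n/2 = 31.
This falls in the class [70, 80): L = 70, F = 22, f = 11, h = 10.
Median ≈ 70 + ((31 − 22) / 11) × 10 = 78.1818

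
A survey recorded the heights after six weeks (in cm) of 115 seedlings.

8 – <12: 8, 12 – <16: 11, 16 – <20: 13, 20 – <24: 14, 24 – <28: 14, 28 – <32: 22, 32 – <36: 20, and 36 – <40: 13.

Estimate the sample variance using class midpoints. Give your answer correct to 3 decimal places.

Midpoints: 10, 14, 18, 22, 26, 30, 34, 38
n = 115, Σfm = 2974, mean = 25.8609
Σfm² = 85100
Σf(m − x̄)² = Σfm² − (Σfm)²/n = 85100 − 2974²/115 = 8189.7739
Sample variance = 8189.7739 / 114 = 71.8401

71.840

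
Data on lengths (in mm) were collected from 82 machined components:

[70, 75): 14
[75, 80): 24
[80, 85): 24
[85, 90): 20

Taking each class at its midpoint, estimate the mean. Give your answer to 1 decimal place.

80.5

Midpoints: 72.5, 77.5, 82.5, 87.5
Σfm = 14×72.5 + 24×77.5 + 24×82.5 + 20×87.5 = 6605
n = Σf = 82
Mean = 6605 / 82 = 80.5488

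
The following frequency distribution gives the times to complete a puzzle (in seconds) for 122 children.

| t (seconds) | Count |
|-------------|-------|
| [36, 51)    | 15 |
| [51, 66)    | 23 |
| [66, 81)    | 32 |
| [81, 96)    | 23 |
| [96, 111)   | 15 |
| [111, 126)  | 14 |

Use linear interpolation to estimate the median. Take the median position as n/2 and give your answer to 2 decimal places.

76.78

Cumulative frequencies: 15, 38, 70, 93, 108, 122
n = 122; position = n/2 = 61.
This falls in the class [66, 81): L = 66, F = 38, f = 32, h = 15.
Median ≈ 66 + ((61 − 38) / 32) × 15 = 76.7812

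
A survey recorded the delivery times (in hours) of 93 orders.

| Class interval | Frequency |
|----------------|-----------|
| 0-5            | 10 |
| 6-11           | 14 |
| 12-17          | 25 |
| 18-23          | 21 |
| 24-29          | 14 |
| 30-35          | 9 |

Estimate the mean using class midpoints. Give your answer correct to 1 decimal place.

Midpoints: 2.5, 8.5, 14.5, 20.5, 26.5, 32.5
Σfm = 10×2.5 + 14×8.5 + 25×14.5 + 21×20.5 + 14×26.5 + 9×32.5 = 1600.5
n = Σf = 93
Mean = 1600.5 / 93 = 17.2097

17.2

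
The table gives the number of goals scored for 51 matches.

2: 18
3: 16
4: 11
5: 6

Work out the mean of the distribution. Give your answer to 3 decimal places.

Values: 2, 3, 4, 5
Σfx = 18×2 + 16×3 + 11×4 + 6×5 = 158
n = Σf = 51
Mean = 158 / 51 = 3.0980

3.098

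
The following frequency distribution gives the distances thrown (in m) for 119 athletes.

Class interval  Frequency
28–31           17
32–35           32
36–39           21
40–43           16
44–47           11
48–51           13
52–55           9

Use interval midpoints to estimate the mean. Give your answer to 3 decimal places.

39.080

Midpoints: 29.5, 33.5, 37.5, 41.5, 45.5, 49.5, 53.5
Σfm = 17×29.5 + 32×33.5 + 21×37.5 + 16×41.5 + 11×45.5 + 13×49.5 + 9×53.5 = 4650.5
n = Σf = 119
Mean = 4650.5 / 119 = 39.0798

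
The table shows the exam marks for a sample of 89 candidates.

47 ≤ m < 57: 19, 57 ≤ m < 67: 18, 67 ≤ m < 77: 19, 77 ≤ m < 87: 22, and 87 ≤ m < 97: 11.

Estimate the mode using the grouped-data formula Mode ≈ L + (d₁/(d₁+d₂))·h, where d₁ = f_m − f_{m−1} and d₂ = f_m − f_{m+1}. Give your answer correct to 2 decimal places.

Modal class: 77 ≤ m < 87 (highest frequency 22).
d₁ = 22 − 19 = 3, d₂ = 22 − 11 = 11
Mode ≈ 77 + (3/(3+11)) × 10 = 77 + 2.1429 = 79.1429

79.14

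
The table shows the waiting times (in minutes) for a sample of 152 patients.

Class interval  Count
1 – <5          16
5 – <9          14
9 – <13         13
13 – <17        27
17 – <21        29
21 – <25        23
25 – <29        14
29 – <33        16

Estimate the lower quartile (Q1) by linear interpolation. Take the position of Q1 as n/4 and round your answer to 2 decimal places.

11.46

Cumulative frequencies: 16, 30, 43, 70, 99, 122, 136, 152
n = 152; position = n/4 = 38.
This falls in the class 9 – <13: L = 9, F = 30, f = 13, h = 4.
Lower quartile ≈ 9 + ((38 − 30) / 13) × 4 = 11.4615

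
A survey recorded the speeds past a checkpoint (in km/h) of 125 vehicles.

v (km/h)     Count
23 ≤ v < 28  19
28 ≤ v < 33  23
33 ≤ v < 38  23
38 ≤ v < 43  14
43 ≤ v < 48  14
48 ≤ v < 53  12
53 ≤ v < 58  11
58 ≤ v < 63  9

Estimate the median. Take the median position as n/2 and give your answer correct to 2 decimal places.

Cumulative frequencies: 19, 42, 65, 79, 93, 105, 116, 125
n = 125; position = n/2 = 62.5.
This falls in the class 33 ≤ v < 38: L = 33, F = 42, f = 23, h = 5.
Median ≈ 33 + ((62.5 − 42) / 23) × 5 = 37.4565

37.46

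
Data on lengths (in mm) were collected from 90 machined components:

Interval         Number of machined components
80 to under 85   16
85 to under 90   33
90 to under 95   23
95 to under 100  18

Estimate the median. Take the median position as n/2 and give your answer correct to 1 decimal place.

89.4

Cumulative frequencies: 16, 49, 72, 90
n = 90; position = n/2 = 45.
This falls in the class 85 to under 90: L = 85, F = 16, f = 33, h = 5.
Median ≈ 85 + ((45 − 16) / 33) × 5 = 89.3939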